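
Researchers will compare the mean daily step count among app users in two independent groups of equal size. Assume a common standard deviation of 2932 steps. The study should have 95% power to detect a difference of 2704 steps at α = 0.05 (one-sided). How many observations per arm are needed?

26 per group

For two equal groups, n per group = 2·((z_α + z_β)·σ/δ)².
z_α = 1.645; z_β = 1.645 (power 95%).
n = 2 × (3.290 × 2932 / 2704)² = 2 × 12.73 = 25.46
Round up: n = 26 per group.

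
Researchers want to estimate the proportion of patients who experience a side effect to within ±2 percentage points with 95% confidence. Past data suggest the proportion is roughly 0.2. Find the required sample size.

1537

For a proportion with margin E = 0.02 at 95% confidence, z = 1.960.
n = p̂(1−p̂)(z/E)² = 0.2 × 0.8 × (1.960/0.02)² = 1536.64
Round up: n = 1537.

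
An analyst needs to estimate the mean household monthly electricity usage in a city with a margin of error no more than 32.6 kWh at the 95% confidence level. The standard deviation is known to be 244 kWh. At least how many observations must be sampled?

For a mean, the margin of error is E = z·σ/√n, so n = (zσ/E)².
At 95% confidence, z = 1.960.
n = (1.960 × 244 / 32.6)² = 215.21
Round up: n = 216.

216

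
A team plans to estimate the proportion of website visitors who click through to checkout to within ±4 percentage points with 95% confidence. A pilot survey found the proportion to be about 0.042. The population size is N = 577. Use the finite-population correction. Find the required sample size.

For a proportion with margin E = 0.04 at 95% confidence, z = 1.960.
n = p̂(1−p̂)(z/E)² = 0.042 × 0.958 × (1.960/0.04)² = 96.61 — call this n₀.
Finite-population correction with N = 577: n = n₀ / (1 + (n₀−1)/N) = 96.61 / 1.166 = 82.86
Round up: n = 83.

n = 83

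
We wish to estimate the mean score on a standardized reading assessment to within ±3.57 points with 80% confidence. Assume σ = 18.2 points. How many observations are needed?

For a mean, the margin of error is E = z·σ/√n, so n = (zσ/E)².
At 80% confidence, z = 1.282.
n = (1.282 × 18.2 / 3.57)² = 42.72
Round up: n = 43.

43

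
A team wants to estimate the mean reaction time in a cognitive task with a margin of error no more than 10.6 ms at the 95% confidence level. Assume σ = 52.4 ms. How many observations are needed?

For a mean, the margin of error is E = z·σ/√n, so n = (zσ/E)².
At 95% confidence, z = 1.960.
n = (1.960 × 52.4 / 10.6)² = 93.88
Round up: n = 94.

94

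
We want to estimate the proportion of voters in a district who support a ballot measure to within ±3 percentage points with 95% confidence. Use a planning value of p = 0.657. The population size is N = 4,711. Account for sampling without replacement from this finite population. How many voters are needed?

For a proportion with margin E = 0.03 at 95% confidence, z = 1.960.
n = p̂(1−p̂)(z/E)² = 0.657 × 0.343 × (1.960/0.03)² = 961.90 — call this n₀.
Finite-population correction with N = 4,711: n = n₀ / (1 + (n₀−1)/N) = 961.90 / 1.204 = 798.92
Round up: n = 799.

799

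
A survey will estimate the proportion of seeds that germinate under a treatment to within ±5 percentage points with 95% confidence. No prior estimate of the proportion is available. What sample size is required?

For a proportion with margin E = 0.05 at 95% confidence, z = 1.960.
With no prior estimate, use p = 0.5, which maximizes p(1−p) at 0.25.
n = 0.25 × (z/E)² = 0.25 × (1.960/0.05)² = 384.16
Round up: n = 385.

385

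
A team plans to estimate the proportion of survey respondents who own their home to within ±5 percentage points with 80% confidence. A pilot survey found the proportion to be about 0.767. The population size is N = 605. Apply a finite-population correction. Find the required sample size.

For a proportion with margin E = 0.05 at 80% confidence, z = 1.282.
n = p̂(1−p̂)(z/E)² = 0.767 × 0.233 × (1.282/0.05)² = 117.49 — call this n₀.
Finite-population correction with N = 605: n = n₀ / (1 + (n₀−1)/N) = 117.49 / 1.193 = 98.48
Round up: n = 99.

99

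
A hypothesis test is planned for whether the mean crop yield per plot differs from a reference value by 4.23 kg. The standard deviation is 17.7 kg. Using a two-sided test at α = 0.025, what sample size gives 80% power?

For a one-sample z-test, n = ((z_{α/2} + z_β)·σ/δ)².
z_{α/2} = 2.241 (two-sided α = 0.025); z_β = 0.842 (power 80% → β = 0.2).
n = (3.083 × 17.7 / 4.23)² = 166.42
Round up: n = 167.

167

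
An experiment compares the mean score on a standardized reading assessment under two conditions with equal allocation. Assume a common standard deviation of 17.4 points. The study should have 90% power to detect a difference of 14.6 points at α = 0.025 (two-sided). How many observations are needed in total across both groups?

For two equal groups, n per group = 2·((z_{α/2} + z_β)·σ/δ)².
z_{α/2} = 2.241; z_β = 1.282 (power 90%).
n = 2 × (3.523 × 17.4 / 14.6)² = 2 × 17.63 = 35.26
Round up: n = 36 per group.
Total across both groups: 2 × 36 = 72.

72 total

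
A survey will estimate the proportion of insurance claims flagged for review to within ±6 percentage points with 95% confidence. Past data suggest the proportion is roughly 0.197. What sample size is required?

For a proportion with margin E = 0.06 at 95% confidence, z = 1.960.
n = p̂(1−p̂)(z/E)² = 0.197 × 0.803 × (1.960/0.06)² = 168.81
Round up: n = 169.

n = 169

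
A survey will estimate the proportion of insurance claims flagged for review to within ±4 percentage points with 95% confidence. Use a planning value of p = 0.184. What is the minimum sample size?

361

For a proportion with margin E = 0.04 at 95% confidence, z = 1.960.
n = p̂(1−p̂)(z/E)² = 0.184 × 0.816 × (1.960/0.04)² = 360.50
Round up: n = 361.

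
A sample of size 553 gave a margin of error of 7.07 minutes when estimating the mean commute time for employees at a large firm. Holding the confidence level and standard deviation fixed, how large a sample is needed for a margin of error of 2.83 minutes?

n = 3452

Margin of error scales as 1/√n, so n₂ = n₁·(E₁/E₂)².
n₂ = 553 × (7.07/2.83)² = 553 × 6.241 = 3451.27
Round up: n₂ = 3452.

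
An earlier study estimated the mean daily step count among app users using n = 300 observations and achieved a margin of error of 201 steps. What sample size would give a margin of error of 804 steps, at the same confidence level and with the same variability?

Margin of error scales as 1/√n, so n₂ = n₁·(E₁/E₂)².
n₂ = 300 × (201/804)² = 300 × 0.0625 = 18.75
Round up: n₂ = 19.

n = 19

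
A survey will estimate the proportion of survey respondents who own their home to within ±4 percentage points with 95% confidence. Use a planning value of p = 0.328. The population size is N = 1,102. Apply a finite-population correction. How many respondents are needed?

For a proportion with margin E = 0.04 at 95% confidence, z = 1.960.
n = p̂(1−p̂)(z/E)² = 0.328 × 0.672 × (1.960/0.04)² = 529.22 — call this n₀.
Finite-population correction with N = 1,102: n = n₀ / (1 + (n₀−1)/N) = 529.22 / 1.479 = 357.82
Round up: n = 358.

n = 358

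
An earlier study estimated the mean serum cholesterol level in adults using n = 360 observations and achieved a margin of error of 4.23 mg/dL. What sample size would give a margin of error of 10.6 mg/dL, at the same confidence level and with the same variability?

58

Margin of error scales as 1/√n, so n₂ = n₁·(E₁/E₂)².
n₂ = 360 × (4.23/10.6)² = 360 × 0.1592 = 57.31
Round up: n₂ = 58.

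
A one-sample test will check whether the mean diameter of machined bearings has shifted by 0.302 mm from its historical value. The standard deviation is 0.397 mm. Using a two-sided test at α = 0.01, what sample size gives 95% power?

For a one-sample z-test, n = ((z_{α/2} + z_β)·σ/δ)².
z_{α/2} = 2.576 (two-sided α = 0.01); z_β = 1.645 (power 95% → β = 0.05).
n = (4.221 × 0.397 / 0.302)² = 30.79
Round up: n = 31.

31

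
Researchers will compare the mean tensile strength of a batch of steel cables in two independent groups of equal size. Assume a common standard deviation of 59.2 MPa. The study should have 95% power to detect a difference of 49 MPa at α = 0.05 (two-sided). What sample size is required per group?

For two equal groups, n per group = 2·((z_{α/2} + z_β)·σ/δ)².
z_{α/2} = 1.960; z_β = 1.645 (power 95%).
n = 2 × (3.605 × 59.2 / 49)² = 2 × 18.97 = 37.94
Round up: n = 38 per group.

38 per group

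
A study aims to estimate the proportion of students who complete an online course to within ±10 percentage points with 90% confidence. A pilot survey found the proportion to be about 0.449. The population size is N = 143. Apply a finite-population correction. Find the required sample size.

46

For a proportion with margin E = 0.1 at 90% confidence, z = 1.645.
n = p̂(1−p̂)(z/E)² = 0.449 × 0.551 × (1.645/0.1)² = 66.95 — call this n₀.
Finite-population correction with N = 143: n = n₀ / (1 + (n₀−1)/N) = 66.95 / 1.461 = 45.82
Round up: n = 46.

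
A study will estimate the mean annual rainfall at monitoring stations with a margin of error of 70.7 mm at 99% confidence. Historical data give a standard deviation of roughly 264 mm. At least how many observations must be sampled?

93

For a mean, the margin of error is E = z·σ/√n, so n = (zσ/E)².
At 99% confidence, z = 2.576.
n = (2.576 × 264 / 70.7)² = 92.53
Round up: n = 93.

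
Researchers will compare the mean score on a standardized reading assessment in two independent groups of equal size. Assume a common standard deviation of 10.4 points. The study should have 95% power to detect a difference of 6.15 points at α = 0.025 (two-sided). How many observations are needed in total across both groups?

For two equal groups, n per group = 2·((z_{α/2} + z_β)·σ/δ)².
z_{α/2} = 2.241; z_β = 1.645 (power 95%).
n = 2 × (3.886 × 10.4 / 6.15)² = 2 × 43.18 = 86.36
Round up: n = 87 per group.
Total across both groups: 2 × 87 = 174.

174 total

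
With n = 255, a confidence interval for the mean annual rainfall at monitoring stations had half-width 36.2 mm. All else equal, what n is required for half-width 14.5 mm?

Margin of error scales as 1/√n, so n₂ = n₁·(E₁/E₂)².
n₂ = 255 × (36.2/14.5)² = 255 × 6.233 = 1589.41
Round up: n₂ = 1590.

1590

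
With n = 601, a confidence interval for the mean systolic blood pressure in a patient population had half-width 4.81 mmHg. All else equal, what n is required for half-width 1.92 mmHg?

3772

Margin of error scales as 1/√n, so n₂ = n₁·(E₁/E₂)².
n₂ = 601 × (4.81/1.92)² = 601 × 6.276 = 3771.88
Round up: n₂ = 3772.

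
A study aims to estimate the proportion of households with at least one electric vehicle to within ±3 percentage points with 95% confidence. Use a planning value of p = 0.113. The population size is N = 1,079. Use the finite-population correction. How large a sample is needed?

307

For a proportion with margin E = 0.03 at 95% confidence, z = 1.960.
n = p̂(1−p̂)(z/E)² = 0.113 × 0.887 × (1.960/0.03)² = 427.83 — call this n₀.
Finite-population correction with N = 1,079: n = n₀ / (1 + (n₀−1)/N) = 427.83 / 1.396 = 306.47
Round up: n = 307.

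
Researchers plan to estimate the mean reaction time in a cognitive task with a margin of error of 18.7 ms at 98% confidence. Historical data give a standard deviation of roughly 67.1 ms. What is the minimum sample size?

For a mean, the margin of error is E = z·σ/√n, so n = (zσ/E)².
At 98% confidence, z = 2.326.
n = (2.326 × 67.1 / 18.7)² = 69.66
Round up: n = 70.

n = 70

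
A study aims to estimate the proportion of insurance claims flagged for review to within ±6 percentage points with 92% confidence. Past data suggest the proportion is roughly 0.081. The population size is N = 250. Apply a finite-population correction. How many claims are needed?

For a proportion with margin E = 0.06 at 92% confidence, z = 1.751.
n = p̂(1−p̂)(z/E)² = 0.081 × 0.919 × (1.751/0.06)² = 63.40 — call this n₀.
Finite-population correction with N = 250: n = n₀ / (1 + (n₀−1)/N) = 63.40 / 1.25 = 50.72
Round up: n = 51.

n = 51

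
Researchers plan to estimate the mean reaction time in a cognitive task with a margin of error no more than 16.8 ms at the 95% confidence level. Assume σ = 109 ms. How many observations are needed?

162

For a mean, the margin of error is E = z·σ/√n, so n = (zσ/E)².
At 95% confidence, z = 1.960.
n = (1.960 × 109 / 16.8)² = 161.71
Round up: n = 162.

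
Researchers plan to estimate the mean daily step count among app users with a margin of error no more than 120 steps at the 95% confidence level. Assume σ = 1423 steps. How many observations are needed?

n = 541

For a mean, the margin of error is E = z·σ/√n, so n = (zσ/E)².
At 95% confidence, z = 1.960.
n = (1.960 × 1423 / 120)² = 540.21
Round up: n = 541.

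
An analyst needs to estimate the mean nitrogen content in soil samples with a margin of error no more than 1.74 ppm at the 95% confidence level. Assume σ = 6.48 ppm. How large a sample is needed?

n = 54

For a mean, the margin of error is E = z·σ/√n, so n = (zσ/E)².
At 95% confidence, z = 1.960.
n = (1.960 × 6.48 / 1.74)² = 53.28
Round up: n = 54.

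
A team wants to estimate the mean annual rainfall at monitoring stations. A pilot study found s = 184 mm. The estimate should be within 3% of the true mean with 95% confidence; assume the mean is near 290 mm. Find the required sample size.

n = 1719

For a mean, the margin of error is E = z·σ/√n, so n = (zσ/E)².
At 95% confidence, z = 1.960.
E = 3% of 290 = 8.7 mm.
n = (1.960 × 184 / 8.7)² = 1718.34
Round up: n = 1719.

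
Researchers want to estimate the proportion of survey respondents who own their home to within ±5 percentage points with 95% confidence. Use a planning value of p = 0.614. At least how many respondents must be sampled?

For a proportion with margin E = 0.05 at 95% confidence, z = 1.960.
n = p̂(1−p̂)(z/E)² = 0.614 × 0.386 × (1.960/0.05)² = 364.19
Round up: n = 365.

365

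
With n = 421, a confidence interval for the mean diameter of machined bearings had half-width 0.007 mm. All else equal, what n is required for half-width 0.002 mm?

5158

Margin of error scales as 1/√n, so n₂ = n₁·(E₁/E₂)².
n₂ = 421 × (0.007/0.002)² = 421 × 12.25 = 5157.25
Round up: n₂ = 5158.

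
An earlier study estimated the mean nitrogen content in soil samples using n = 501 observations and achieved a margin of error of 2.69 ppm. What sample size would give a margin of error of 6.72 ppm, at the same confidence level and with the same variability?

Margin of error scales as 1/√n, so n₂ = n₁·(E₁/E₂)².
n₂ = 501 × (2.69/6.72)² = 501 × 0.1602 = 80.26
Round up: n₂ = 81.

81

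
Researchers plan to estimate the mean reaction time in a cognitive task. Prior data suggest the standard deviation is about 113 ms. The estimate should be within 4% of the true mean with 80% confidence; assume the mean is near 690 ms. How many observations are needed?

For a mean, the margin of error is E = z·σ/√n, so n = (zσ/E)².
At 80% confidence, z = 1.282.
E = 4% of 690 = 27.6 ms.
n = (1.282 × 113 / 27.6)² = 27.55
Round up: n = 28.

n = 28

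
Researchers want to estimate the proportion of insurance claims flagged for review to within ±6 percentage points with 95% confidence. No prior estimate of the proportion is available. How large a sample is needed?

267

For a proportion with margin E = 0.06 at 95% confidence, z = 1.960.
With no prior estimate, use p = 0.5, which maximizes p(1−p) at 0.25.
n = 0.25 × (z/E)² = 0.25 × (1.960/0.06)² = 266.78
Round up: n = 267.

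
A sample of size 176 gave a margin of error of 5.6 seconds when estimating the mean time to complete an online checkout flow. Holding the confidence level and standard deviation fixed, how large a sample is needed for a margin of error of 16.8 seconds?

Margin of error scales as 1/√n, so n₂ = n₁·(E₁/E₂)².
n₂ = 176 × (5.6/16.8)² = 176 × 0.1111 = 19.55
Round up: n₂ = 20.

20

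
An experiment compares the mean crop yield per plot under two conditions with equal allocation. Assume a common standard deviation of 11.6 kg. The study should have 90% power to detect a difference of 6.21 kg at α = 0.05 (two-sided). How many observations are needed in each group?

For two equal groups, n per group = 2·((z_{α/2} + z_β)·σ/δ)².
z_{α/2} = 1.960; z_β = 1.282 (power 90%).
n = 2 × (3.242 × 11.6 / 6.21)² = 2 × 36.67 = 73.34
Round up: n = 74 per group.

74 per group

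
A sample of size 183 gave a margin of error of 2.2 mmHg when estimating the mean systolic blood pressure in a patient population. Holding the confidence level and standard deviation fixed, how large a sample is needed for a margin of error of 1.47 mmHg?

410

Margin of error scales as 1/√n, so n₂ = n₁·(E₁/E₂)².
n₂ = 183 × (2.2/1.47)² = 183 × 2.24 = 409.92
Round up: n₂ = 410.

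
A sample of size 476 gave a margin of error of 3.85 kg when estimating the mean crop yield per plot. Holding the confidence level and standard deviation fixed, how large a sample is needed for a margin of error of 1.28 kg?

Margin of error scales as 1/√n, so n₂ = n₁·(E₁/E₂)².
n₂ = 476 × (3.85/1.28)² = 476 × 9.047 = 4306.37
Round up: n₂ = 4307.

4307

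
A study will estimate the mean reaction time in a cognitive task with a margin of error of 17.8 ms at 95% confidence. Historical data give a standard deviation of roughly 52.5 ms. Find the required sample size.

For a mean, the margin of error is E = z·σ/√n, so n = (zσ/E)².
At 95% confidence, z = 1.960.
n = (1.960 × 52.5 / 17.8)² = 33.42
Round up: n = 34.

34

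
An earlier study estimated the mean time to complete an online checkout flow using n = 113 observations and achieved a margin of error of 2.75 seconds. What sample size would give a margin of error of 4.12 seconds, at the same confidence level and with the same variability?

51

Margin of error scales as 1/√n, so n₂ = n₁·(E₁/E₂)².
n₂ = 113 × (2.75/4.12)² = 113 × 0.4455 = 50.34
Round up: n₂ = 51.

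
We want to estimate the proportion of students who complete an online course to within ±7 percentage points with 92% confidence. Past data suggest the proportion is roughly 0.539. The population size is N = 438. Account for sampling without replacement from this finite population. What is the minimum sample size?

115

For a proportion with margin E = 0.07 at 92% confidence, z = 1.751.
n = p̂(1−p̂)(z/E)² = 0.539 × 0.461 × (1.751/0.07)² = 155.48 — call this n₀.
Finite-population correction with N = 438: n = n₀ / (1 + (n₀−1)/N) = 155.48 / 1.353 = 114.92
Round up: n = 115.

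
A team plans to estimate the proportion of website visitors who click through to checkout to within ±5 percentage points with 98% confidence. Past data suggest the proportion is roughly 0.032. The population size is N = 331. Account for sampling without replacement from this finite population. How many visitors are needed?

For a proportion with margin E = 0.05 at 98% confidence, z = 2.326.
n = p̂(1−p̂)(z/E)² = 0.032 × 0.968 × (2.326/0.05)² = 67.04 — call this n₀.
Finite-population correction with N = 331: n = n₀ / (1 + (n₀−1)/N) = 67.04 / 1.2 = 55.87
Round up: n = 56.

56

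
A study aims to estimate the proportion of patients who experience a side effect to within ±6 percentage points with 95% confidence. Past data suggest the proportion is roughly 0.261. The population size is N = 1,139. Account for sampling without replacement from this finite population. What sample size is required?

175

For a proportion with margin E = 0.06 at 95% confidence, z = 1.960.
n = p̂(1−p̂)(z/E)² = 0.261 × 0.739 × (1.960/0.06)² = 205.82 — call this n₀.
Finite-population correction with N = 1,139: n = n₀ / (1 + (n₀−1)/N) = 205.82 / 1.18 = 174.42
Round up: n = 175.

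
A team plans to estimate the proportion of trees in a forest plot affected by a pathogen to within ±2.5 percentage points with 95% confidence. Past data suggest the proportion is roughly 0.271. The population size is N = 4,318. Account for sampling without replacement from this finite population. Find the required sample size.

948

For a proportion with margin E = 0.025 at 95% confidence, z = 1.960.
n = p̂(1−p̂)(z/E)² = 0.271 × 0.729 × (1.960/0.025)² = 1214.31 — call this n₀.
Finite-population correction with N = 4,318: n = n₀ / (1 + (n₀−1)/N) = 1214.31 / 1.281 = 947.94
Round up: n = 948.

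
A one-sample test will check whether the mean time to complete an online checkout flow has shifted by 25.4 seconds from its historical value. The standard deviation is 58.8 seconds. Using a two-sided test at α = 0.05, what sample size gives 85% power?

n = 49

For a one-sample z-test, n = ((z_{α/2} + z_β)·σ/δ)².
z_{α/2} = 1.960 (two-sided α = 0.05); z_β = 1.036 (power 85% → β = 0.15).
n = (2.996 × 58.8 / 25.4)² = 48.10
Round up: n = 49.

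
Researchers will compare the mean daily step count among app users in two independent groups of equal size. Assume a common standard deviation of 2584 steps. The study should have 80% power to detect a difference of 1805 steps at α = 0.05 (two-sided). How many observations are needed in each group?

33 per group

For two equal groups, n per group = 2·((z_{α/2} + z_β)·σ/δ)².
z_{α/2} = 1.960; z_β = 0.842 (power 80%).
n = 2 × (2.802 × 2584 / 1805)² = 2 × 16.09 = 32.18
Round up: n = 33 per group.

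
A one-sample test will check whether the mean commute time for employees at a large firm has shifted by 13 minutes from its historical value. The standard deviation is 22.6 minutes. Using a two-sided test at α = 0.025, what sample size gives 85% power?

For a one-sample z-test, n = ((z_{α/2} + z_β)·σ/δ)².
z_{α/2} = 2.241 (two-sided α = 0.025); z_β = 1.036 (power 85% → β = 0.15).
n = (3.277 × 22.6 / 13)² = 32.46
Round up: n = 33.

33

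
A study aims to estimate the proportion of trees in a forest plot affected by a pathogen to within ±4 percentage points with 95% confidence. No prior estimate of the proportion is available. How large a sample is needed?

601

For a proportion with margin E = 0.04 at 95% confidence, z = 1.960.
With no prior estimate, use p = 0.5, which maximizes p(1−p) at 0.25.
n = 0.25 × (z/E)² = 0.25 × (1.960/0.04)² = 600.25
Round up: n = 601.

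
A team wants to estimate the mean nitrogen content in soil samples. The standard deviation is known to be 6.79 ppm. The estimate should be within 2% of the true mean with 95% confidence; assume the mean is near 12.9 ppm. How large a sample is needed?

2661

For a mean, the margin of error is E = z·σ/√n, so n = (zσ/E)².
At 95% confidence, z = 1.960.
E = 2% of 12.9 = 0.258 ppm.
n = (1.960 × 6.79 / 0.258)² = 2660.80
Round up: n = 2661.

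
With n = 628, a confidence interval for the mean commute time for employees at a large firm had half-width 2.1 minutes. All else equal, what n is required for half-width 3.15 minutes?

Margin of error scales as 1/√n, so n₂ = n₁·(E₁/E₂)².
n₂ = 628 × (2.1/3.15)² = 628 × 0.4444 = 279.08
Round up: n₂ = 280.

n = 280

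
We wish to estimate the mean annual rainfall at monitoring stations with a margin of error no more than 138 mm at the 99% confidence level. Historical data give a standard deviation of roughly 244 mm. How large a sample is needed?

For a mean, the margin of error is E = z·σ/√n, so n = (zσ/E)².
At 99% confidence, z = 2.576.
n = (2.576 × 244 / 138)² = 20.74
Round up: n = 21.

21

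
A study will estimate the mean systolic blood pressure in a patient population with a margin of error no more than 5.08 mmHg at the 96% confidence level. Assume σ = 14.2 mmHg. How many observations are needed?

33

For a mean, the margin of error is E = z·σ/√n, so n = (zσ/E)².
At 96% confidence, z = 2.054.
n = (2.054 × 14.2 / 5.08)² = 32.96
Round up: n = 33.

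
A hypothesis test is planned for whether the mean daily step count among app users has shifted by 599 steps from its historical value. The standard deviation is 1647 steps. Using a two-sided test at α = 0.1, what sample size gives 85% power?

For a one-sample z-test, n = ((z_{α/2} + z_β)·σ/δ)².
z_{α/2} = 1.645 (two-sided α = 0.1); z_β = 1.036 (power 85% → β = 0.15).
n = (2.681 × 1647 / 599)² = 54.34
Round up: n = 55.

55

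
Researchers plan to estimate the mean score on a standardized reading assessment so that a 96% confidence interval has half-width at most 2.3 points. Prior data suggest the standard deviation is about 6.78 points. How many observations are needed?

For a mean, the margin of error is E = z·σ/√n, so n = (zσ/E)².
At 96% confidence, z = 2.054.
n = (2.054 × 6.78 / 2.3)² = 36.66
Round up: n = 37.

37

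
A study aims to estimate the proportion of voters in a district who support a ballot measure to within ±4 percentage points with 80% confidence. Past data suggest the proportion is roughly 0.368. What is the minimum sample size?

239

For a proportion with margin E = 0.04 at 80% confidence, z = 1.282.
n = p̂(1−p̂)(z/E)² = 0.368 × 0.632 × (1.282/0.04)² = 238.90
Round up: n = 239.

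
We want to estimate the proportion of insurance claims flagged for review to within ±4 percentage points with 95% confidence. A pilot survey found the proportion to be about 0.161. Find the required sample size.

For a proportion with margin E = 0.04 at 95% confidence, z = 1.960.
n = p̂(1−p̂)(z/E)² = 0.161 × 0.839 × (1.960/0.04)² = 324.32
Round up: n = 325.

325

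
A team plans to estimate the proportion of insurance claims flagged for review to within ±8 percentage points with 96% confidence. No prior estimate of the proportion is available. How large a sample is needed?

n = 165

For a proportion with margin E = 0.08 at 96% confidence, z = 2.054.
With no prior estimate, use p = 0.5, which maximizes p(1−p) at 0.25.
n = 0.25 × (z/E)² = 0.25 × (2.054/0.08)² = 164.80
Round up: n = 165.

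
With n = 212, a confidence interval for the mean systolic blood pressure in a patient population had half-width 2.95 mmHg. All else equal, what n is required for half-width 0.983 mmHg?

n = 1910

Margin of error scales as 1/√n, so n₂ = n₁·(E₁/E₂)².
n₂ = 212 × (2.95/0.983)² = 212 × 9.006 = 1909.27
Round up: n₂ = 1910.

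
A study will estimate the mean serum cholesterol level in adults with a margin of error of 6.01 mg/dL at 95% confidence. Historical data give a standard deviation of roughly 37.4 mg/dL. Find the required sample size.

For a mean, the margin of error is E = z·σ/√n, so n = (zσ/E)².
At 95% confidence, z = 1.960.
n = (1.960 × 37.4 / 6.01)² = 148.77
Round up: n = 149.

149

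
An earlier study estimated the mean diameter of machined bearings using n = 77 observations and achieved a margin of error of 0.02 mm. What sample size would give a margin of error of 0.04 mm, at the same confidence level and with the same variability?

20

Margin of error scales as 1/√n, so n₂ = n₁·(E₁/E₂)².
n₂ = 77 × (0.02/0.04)² = 77 × 0.25 = 19.25
Round up: n₂ = 20.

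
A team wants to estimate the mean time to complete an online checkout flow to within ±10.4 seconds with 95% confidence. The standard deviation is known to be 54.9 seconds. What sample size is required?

For a mean, the margin of error is E = z·σ/√n, so n = (zσ/E)².
At 95% confidence, z = 1.960.
n = (1.960 × 54.9 / 10.4)² = 107.05
Round up: n = 108.

108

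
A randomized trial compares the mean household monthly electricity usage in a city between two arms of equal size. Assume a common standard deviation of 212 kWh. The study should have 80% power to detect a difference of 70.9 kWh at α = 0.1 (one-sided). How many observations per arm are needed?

81 per group

For two equal groups, n per group = 2·((z_α + z_β)·σ/δ)².
z_α = 1.282; z_β = 0.842 (power 80%).
n = 2 × (2.124 × 212 / 70.9)² = 2 × 40.34 = 80.68
Round up: n = 81 per group.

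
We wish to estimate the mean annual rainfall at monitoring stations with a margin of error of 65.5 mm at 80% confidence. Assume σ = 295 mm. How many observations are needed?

n = 34

For a mean, the margin of error is E = z·σ/√n, so n = (zσ/E)².
At 80% confidence, z = 1.282.
n = (1.282 × 295 / 65.5)² = 33.34
Round up: n = 34.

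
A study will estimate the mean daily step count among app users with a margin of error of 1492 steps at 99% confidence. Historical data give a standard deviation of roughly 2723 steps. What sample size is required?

n = 23

For a mean, the margin of error is E = z·σ/√n, so n = (zσ/E)².
At 99% confidence, z = 2.576.
n = (2.576 × 2723 / 1492)² = 22.10
Round up: n = 23.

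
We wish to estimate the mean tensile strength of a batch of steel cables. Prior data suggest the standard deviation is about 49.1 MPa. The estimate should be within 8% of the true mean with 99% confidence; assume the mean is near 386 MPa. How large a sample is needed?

n = 17

For a mean, the margin of error is E = z·σ/√n, so n = (zσ/E)².
At 99% confidence, z = 2.576.
E = 8% of 386 = 30.88 MPa.
n = (2.576 × 49.1 / 30.88)² = 16.78
Round up: n = 17.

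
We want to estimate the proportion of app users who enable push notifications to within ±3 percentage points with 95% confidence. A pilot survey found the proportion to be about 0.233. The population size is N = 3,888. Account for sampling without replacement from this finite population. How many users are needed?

For a proportion with margin E = 0.03 at 95% confidence, z = 1.960.
n = p̂(1−p̂)(z/E)² = 0.233 × 0.767 × (1.960/0.03)² = 762.82 — call this n₀.
Finite-population correction with N = 3,888: n = n₀ / (1 + (n₀−1)/N) = 762.82 / 1.196 = 637.81
Round up: n = 638.

638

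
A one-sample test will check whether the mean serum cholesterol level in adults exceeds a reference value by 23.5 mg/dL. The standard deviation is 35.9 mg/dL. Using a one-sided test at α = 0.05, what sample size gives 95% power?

26

For a one-sample z-test, n = ((z_α + z_β)·σ/δ)².
z_α = 1.645 (one-sided α = 0.05); z_β = 1.645 (power 95% → β = 0.05).
n = (3.290 × 35.9 / 23.5)² = 25.26
Round up: n = 26.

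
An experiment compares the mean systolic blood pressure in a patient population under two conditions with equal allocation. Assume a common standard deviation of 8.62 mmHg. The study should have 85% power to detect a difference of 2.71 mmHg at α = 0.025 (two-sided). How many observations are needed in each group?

218 per group

For two equal groups, n per group = 2·((z_{α/2} + z_β)·σ/δ)².
z_{α/2} = 2.241; z_β = 1.036 (power 85%).
n = 2 × (3.277 × 8.62 / 2.71)² = 2 × 108.65 = 217.30
Round up: n = 218 per group.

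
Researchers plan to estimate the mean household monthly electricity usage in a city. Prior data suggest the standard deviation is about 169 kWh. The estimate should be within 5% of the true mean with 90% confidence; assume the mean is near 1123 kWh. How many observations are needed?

For a mean, the margin of error is E = z·σ/√n, so n = (zσ/E)².
At 90% confidence, z = 1.645.
E = 5% of 1123 = 56.15 kWh.
n = (1.645 × 169 / 56.15)² = 24.51
Round up: n = 25.

25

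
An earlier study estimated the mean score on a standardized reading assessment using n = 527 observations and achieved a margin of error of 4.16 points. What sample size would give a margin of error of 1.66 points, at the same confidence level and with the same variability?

n = 3310

Margin of error scales as 1/√n, so n₂ = n₁·(E₁/E₂)².
n₂ = 527 × (4.16/1.66)² = 527 × 6.28 = 3309.56
Round up: n₂ = 3310.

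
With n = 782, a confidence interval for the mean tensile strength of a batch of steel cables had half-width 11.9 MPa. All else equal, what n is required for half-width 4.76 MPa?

Margin of error scales as 1/√n, so n₂ = n₁·(E₁/E₂)².
n₂ = 782 × (11.9/4.76)² = 782 × 6.25 = 4887.50
Round up: n₂ = 4888.

4888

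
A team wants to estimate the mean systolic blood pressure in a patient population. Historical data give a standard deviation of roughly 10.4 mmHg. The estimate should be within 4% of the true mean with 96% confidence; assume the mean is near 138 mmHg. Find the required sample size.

For a mean, the margin of error is E = z·σ/√n, so n = (zσ/E)².
At 96% confidence, z = 2.054.
E = 4% of 138 = 5.52 mmHg.
n = (2.054 × 10.4 / 5.52)² = 14.98
Round up: n = 15.

n = 15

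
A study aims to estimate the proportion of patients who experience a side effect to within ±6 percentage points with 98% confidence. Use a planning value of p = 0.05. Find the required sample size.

For a proportion with margin E = 0.06 at 98% confidence, z = 2.326.
n = p̂(1−p̂)(z/E)² = 0.05 × 0.95 × (2.326/0.06)² = 71.39
Round up: n = 72.

72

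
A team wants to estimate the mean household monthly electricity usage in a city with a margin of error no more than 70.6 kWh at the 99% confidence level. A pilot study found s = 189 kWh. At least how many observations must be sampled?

48

For a mean, the margin of error is E = z·σ/√n, so n = (zσ/E)².
At 99% confidence, z = 2.576.
n = (2.576 × 189 / 70.6)² = 47.56
Round up: n = 48.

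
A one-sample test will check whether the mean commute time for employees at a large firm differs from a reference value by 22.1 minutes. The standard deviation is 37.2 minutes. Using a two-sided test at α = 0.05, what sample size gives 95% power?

37

For a one-sample z-test, n = ((z_{α/2} + z_β)·σ/δ)².
z_{α/2} = 1.960 (two-sided α = 0.05); z_β = 1.645 (power 95% → β = 0.05).
n = (3.605 × 37.2 / 22.1)² = 36.82
Round up: n = 37.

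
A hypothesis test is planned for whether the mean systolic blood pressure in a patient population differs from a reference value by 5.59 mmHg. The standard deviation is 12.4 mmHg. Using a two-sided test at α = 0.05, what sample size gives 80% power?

39

For a one-sample z-test, n = ((z_{α/2} + z_β)·σ/δ)².
z_{α/2} = 1.960 (two-sided α = 0.05); z_β = 0.842 (power 80% → β = 0.2).
n = (2.802 × 12.4 / 5.59)² = 38.63
Round up: n = 39.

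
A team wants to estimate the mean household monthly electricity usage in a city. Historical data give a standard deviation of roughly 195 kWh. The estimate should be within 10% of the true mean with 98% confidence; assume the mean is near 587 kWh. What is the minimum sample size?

60

For a mean, the margin of error is E = z·σ/√n, so n = (zσ/E)².
At 98% confidence, z = 2.326.
E = 10% of 587 = 58.7 kWh.
n = (2.326 × 195 / 58.7)² = 59.71
Round up: n = 60.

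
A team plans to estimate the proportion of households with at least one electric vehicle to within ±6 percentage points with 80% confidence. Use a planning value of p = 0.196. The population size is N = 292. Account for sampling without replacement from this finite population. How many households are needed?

For a proportion with margin E = 0.06 at 80% confidence, z = 1.282.
n = p̂(1−p̂)(z/E)² = 0.196 × 0.804 × (1.282/0.06)² = 71.94 — call this n₀.
Finite-population correction with N = 292: n = n₀ / (1 + (n₀−1)/N) = 71.94 / 1.243 = 57.88
Round up: n = 58.

58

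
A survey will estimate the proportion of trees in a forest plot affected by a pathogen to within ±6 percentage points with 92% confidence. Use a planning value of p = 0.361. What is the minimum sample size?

n = 197

For a proportion with margin E = 0.06 at 92% confidence, z = 1.751.
n = p̂(1−p̂)(z/E)² = 0.361 × 0.639 × (1.751/0.06)² = 196.46
Round up: n = 197.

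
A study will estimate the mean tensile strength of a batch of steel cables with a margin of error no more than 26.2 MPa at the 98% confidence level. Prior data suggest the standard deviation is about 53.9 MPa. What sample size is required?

23

For a mean, the margin of error is E = z·σ/√n, so n = (zσ/E)².
At 98% confidence, z = 2.326.
n = (2.326 × 53.9 / 26.2)² = 22.90
Round up: n = 23.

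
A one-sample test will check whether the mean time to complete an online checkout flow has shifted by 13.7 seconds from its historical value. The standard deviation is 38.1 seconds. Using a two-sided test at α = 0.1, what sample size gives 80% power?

48

For a one-sample z-test, n = ((z_{α/2} + z_β)·σ/δ)².
z_{α/2} = 1.645 (two-sided α = 0.1); z_β = 0.842 (power 80% → β = 0.2).
n = (2.487 × 38.1 / 13.7)² = 47.84
Round up: n = 48.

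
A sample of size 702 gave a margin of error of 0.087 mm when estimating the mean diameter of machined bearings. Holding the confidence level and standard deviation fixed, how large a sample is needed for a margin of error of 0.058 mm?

1580

Margin of error scales as 1/√n, so n₂ = n₁·(E₁/E₂)².
n₂ = 702 × (0.087/0.058)² = 702 × 2.25 = 1579.50
Round up: n₂ = 1580.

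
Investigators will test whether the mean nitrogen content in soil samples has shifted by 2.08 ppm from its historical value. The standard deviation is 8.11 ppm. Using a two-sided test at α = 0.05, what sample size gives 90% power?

For a one-sample z-test, n = ((z_{α/2} + z_β)·σ/δ)².
z_{α/2} = 1.960 (two-sided α = 0.05); z_β = 1.282 (power 90% → β = 0.1).
n = (3.242 × 8.11 / 2.08)² = 159.79
Round up: n = 160.

n = 160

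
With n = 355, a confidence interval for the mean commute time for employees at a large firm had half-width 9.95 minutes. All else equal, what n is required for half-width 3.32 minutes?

3189

Margin of error scales as 1/√n, so n₂ = n₁·(E₁/E₂)².
n₂ = 355 × (9.95/3.32)² = 355 × 8.982 = 3188.61
Round up: n₂ = 3189.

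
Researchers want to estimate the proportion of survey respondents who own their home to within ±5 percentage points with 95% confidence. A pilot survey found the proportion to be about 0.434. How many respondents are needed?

378

For a proportion with margin E = 0.05 at 95% confidence, z = 1.960.
n = p̂(1−p̂)(z/E)² = 0.434 × 0.566 × (1.960/0.05)² = 377.47
Round up: n = 378.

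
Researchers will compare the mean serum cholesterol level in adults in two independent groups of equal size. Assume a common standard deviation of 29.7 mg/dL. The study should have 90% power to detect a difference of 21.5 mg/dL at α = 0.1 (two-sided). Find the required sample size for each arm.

33 per group

For two equal groups, n per group = 2·((z_{α/2} + z_β)·σ/δ)².
z_{α/2} = 1.645; z_β = 1.282 (power 90%).
n = 2 × (2.927 × 29.7 / 21.5)² = 2 × 16.35 = 32.70
Round up: n = 33 per group.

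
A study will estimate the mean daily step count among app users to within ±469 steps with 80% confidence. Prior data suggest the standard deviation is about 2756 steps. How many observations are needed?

57

For a mean, the margin of error is E = z·σ/√n, so n = (zσ/E)².
At 80% confidence, z = 1.282.
n = (1.282 × 2756 / 469)² = 56.75
Round up: n = 57.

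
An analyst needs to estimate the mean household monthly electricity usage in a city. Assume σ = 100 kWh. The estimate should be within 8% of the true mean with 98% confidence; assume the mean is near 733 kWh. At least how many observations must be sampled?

16

For a mean, the margin of error is E = z·σ/√n, so n = (zσ/E)².
At 98% confidence, z = 2.326.
E = 8% of 733 = 58.64 kWh.
n = (2.326 × 100 / 58.64)² = 15.73
Round up: n = 16.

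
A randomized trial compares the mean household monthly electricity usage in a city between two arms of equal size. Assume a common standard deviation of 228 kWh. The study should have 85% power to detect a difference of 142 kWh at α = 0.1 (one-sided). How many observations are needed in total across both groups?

56 total

For two equal groups, n per group = 2·((z_α + z_β)·σ/δ)².
z_α = 1.282; z_β = 1.036 (power 85%).
n = 2 × (2.318 × 228 / 142)² = 2 × 13.85 = 27.70
Round up: n = 28 per group.
Total across both groups: 2 × 28 = 56.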